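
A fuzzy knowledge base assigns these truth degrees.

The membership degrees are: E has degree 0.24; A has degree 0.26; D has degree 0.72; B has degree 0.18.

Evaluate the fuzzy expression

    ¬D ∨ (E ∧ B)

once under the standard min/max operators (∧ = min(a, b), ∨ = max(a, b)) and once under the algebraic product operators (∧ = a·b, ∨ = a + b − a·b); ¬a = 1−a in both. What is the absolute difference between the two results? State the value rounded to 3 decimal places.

Under standard min/max:
  ¬D = 1 − 0.72 = 0.28
  E ∧ B = min(a, b) on (0.24, 0.18) = 0.18
  ¬D ∨ (E ∧ B) = max(a, b) on (0.28, 0.18) = 0.28
  → value = 0.2800
Under algebraic product:
  ¬D = 1 − 0.7200 = 0.2800
  E ∧ B = a·b on (0.2400, 0.1800) = 0.0432
  ¬D ∨ (E ∧ B) = a + b − a·b on (0.2800, 0.0432) = 0.3111
  → value = 0.3111
|0.2800 − 0.3111| = 0.031

0.031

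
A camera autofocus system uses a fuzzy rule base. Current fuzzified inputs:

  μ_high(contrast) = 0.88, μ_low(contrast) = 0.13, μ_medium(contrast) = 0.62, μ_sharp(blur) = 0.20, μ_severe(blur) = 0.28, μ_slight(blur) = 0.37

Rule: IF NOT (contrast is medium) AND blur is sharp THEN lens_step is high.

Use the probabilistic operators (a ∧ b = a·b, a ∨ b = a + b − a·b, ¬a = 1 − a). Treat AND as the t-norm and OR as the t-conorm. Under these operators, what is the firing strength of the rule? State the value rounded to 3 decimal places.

firing strength: ¬medium=1−0.62=0.38, sharp=0.20; AND[a·b] → w = 0.0760

0.076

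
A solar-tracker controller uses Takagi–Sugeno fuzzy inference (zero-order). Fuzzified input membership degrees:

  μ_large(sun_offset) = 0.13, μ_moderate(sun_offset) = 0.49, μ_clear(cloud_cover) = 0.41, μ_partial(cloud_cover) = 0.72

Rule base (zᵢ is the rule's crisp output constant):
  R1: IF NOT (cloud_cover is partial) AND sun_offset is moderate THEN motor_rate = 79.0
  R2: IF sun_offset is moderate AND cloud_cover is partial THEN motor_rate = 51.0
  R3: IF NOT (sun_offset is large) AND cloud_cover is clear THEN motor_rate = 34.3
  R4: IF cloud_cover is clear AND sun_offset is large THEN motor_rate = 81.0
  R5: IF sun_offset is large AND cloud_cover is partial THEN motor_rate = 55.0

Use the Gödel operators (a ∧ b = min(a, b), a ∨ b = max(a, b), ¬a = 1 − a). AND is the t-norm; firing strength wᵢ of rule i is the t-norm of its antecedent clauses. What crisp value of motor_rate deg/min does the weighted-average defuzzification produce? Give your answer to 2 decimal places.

R1 (z=79.0): ¬partial=1−0.72=0.28, moderate=0.49; AND[min(a, b)] → w = 0.28
R2 (z=51.0): moderate=0.49, partial=0.72; AND[min(a, b)] → w = 0.49
R3 (z=34.3): ¬large=1−0.13=0.87, clear=0.41; AND[min(a, b)] → w = 0.41
R4 (z=81.0): clear=0.41, large=0.13; AND[min(a, b)] → w = 0.13
R5 (z=55.0): large=0.13, partial=0.72; AND[min(a, b)] → w = 0.13
Weighted average = (0.28·79.0 + 0.49·51.0 + 0.41·34.3 + 0.13·81.0 + 0.13·55.0) / (0.28 + 0.49 + 0.41 + 0.13 + 0.13)
  = 78.8530 / 1.4400 = 54.76

54.76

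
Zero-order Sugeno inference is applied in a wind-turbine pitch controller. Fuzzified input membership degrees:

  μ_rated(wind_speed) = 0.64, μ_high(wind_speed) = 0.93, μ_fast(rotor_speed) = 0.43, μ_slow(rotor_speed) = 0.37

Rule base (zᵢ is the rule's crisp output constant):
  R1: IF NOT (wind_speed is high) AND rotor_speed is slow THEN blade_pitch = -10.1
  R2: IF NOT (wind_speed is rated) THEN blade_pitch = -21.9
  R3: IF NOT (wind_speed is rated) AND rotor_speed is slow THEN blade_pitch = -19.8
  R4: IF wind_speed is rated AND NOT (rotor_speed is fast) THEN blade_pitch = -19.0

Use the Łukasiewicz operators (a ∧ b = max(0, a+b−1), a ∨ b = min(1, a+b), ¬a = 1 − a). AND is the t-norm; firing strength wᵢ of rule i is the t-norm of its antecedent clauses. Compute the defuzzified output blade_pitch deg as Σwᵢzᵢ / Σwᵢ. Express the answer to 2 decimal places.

-20.83

R1 (z=-10.1): ¬high=1−0.93=0.07, slow=0.37; AND[max(0, a+b−1)] → w = 0.00
R2 (z=-21.9): ¬rated=1−0.64=0.36 → w = 0.36
R3 (z=-19.8): ¬rated=1−0.64=0.36, slow=0.37; AND[max(0, a+b−1)] → w = 0.00
R4 (z=-19.0): rated=0.64, ¬fast=1−0.43=0.57; AND[max(0, a+b−1)] → w = 0.21
Weighted average = (0.00·-10.1 + 0.36·-21.9 + 0.00·-19.8 + 0.21·-19.0) / (0.00 + 0.36 + 0.00 + 0.21)
  = -11.8740 / 0.5700 = -20.83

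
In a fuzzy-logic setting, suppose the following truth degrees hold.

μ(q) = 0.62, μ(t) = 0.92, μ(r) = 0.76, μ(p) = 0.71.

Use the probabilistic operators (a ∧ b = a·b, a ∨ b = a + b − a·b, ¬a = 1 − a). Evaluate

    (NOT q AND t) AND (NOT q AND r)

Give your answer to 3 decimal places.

0.101

NOT q = 1 − 0.6200 = 0.3800
NOT q AND t = a·b on (0.3800, 0.9200) = 0.3496
NOT q = 1 − 0.6200 = 0.3800
NOT q AND r = a·b on (0.3800, 0.7600) = 0.2888
(NOT q AND t) AND (NOT q AND r) = a·b on (0.3496, 0.2888) = 0.1010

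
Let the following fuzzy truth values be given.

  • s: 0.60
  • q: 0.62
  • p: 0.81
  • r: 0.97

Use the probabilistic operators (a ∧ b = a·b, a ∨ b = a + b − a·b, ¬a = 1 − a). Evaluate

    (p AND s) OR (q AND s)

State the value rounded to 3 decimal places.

p AND s = a·b on (0.8100, 0.6000) = 0.4860
q AND s = a·b on (0.6200, 0.6000) = 0.3720
(p AND s) OR (q AND s) = a + b − a·b on (0.4860, 0.3720) = 0.6772

0.677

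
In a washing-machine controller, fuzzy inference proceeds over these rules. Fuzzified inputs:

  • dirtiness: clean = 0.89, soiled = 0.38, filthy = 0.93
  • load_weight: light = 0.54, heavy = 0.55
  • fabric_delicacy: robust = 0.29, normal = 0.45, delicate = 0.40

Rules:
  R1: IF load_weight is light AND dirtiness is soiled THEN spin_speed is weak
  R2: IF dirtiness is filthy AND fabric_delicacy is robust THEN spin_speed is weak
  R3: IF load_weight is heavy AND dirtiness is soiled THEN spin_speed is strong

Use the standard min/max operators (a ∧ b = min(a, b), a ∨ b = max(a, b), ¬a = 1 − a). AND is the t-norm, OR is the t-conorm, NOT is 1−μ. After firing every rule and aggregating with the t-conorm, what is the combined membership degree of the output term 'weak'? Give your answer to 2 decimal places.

R1: light=0.54, soiled=0.38; AND[min(a, b)] → w = 0.38
R2: filthy=0.93, robust=0.29; AND[min(a, b)] → w = 0.29
R3: heavy=0.55, soiled=0.38; AND[min(a, b)] → w = 0.38
Rules with consequent 'weak': {R1, R2} → strengths 0.38, 0.29
Aggregate via t-conorm [max(a, b)]: 0.38

0.38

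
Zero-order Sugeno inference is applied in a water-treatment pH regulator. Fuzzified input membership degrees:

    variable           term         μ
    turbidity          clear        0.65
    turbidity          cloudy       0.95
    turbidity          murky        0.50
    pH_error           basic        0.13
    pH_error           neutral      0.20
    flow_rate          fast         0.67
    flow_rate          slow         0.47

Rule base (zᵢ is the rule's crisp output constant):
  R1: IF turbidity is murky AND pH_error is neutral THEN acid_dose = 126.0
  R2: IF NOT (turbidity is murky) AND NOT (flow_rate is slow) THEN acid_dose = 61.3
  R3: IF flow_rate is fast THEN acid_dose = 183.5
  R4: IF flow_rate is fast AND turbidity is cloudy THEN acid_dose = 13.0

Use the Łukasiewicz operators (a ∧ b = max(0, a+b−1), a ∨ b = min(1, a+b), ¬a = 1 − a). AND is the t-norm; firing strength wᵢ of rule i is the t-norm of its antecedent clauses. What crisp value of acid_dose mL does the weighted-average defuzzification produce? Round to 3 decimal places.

100.639

R1 (z=126.0): murky=0.50, neutral=0.20; AND[max(0, a+b−1)] → w = 0.00
R2 (z=61.3): ¬murky=1−0.50=0.50, ¬slow=1−0.47=0.53; AND[max(0, a+b−1)] → w = 0.03
R3 (z=183.5): fast=0.67 → w = 0.67
R4 (z=13.0): fast=0.67, cloudy=0.95; AND[max(0, a+b−1)] → w = 0.62
Weighted average = (0.00·126.0 + 0.03·61.3 + 0.67·183.5 + 0.62·13.0) / (0.00 + 0.03 + 0.67 + 0.62)
  = 132.8440 / 1.3200 = 100.639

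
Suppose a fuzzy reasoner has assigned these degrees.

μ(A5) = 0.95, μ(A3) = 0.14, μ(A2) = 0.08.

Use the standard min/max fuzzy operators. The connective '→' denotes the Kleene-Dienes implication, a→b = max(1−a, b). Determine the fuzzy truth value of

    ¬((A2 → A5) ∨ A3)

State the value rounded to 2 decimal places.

0.05

A2 → A5  [Kleene-Dienes: max(1−a, b)] with a=0.08, b=0.95 → 0.95
(A2 → A5) ∨ A3 = max(a, b) on (0.95, 0.14) = 0.95
¬((A2 → A5) ∨ A3) = 1 − 0.95 = 0.05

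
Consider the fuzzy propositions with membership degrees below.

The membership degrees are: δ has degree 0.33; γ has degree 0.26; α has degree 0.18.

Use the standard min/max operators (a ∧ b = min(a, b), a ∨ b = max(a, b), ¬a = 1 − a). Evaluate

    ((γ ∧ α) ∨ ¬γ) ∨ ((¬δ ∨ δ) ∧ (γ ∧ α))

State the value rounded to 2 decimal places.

γ ∧ α = min(a, b) on (0.26, 0.18) = 0.18
¬γ = 1 − 0.26 = 0.74
(γ ∧ α) ∨ ¬γ = max(a, b) on (0.18, 0.74) = 0.74
¬δ = 1 − 0.33 = 0.67
¬δ ∨ δ = max(a, b) on (0.67, 0.33) = 0.67
γ ∧ α = min(a, b) on (0.26, 0.18) = 0.18
(¬δ ∨ δ) ∧ (γ ∧ α) = min(a, b) on (0.67, 0.18) = 0.18
((γ ∧ α) ∨ ¬γ) ∨ ((¬δ ∨ δ) ∧ (γ ∧ α)) = max(a, b) on (0.74, 0.18) = 0.74

0.74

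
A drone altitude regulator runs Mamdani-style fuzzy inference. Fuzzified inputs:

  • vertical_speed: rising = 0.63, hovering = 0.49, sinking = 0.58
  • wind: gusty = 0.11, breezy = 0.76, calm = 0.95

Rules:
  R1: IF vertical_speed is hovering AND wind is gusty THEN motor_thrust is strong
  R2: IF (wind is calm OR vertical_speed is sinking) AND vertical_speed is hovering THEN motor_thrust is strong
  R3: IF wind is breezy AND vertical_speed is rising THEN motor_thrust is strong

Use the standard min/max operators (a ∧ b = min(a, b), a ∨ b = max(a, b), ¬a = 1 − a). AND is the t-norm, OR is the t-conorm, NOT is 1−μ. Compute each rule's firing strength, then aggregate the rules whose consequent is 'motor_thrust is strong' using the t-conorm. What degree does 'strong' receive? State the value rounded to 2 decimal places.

R1: hovering=0.49, gusty=0.11; AND[min(a, b)] → w = 0.11
R2: (calm=0.95 OR sinking=0.58) = 0.95; AND[min(a, b)] with hovering=0.49 → w = 0.49
R3: breezy=0.76, rising=0.63; AND[min(a, b)] → w = 0.63
Rules with consequent 'strong': {R1, R2, R3} → strengths 0.11, 0.49, 0.63
Aggregate via t-conorm [max(a, b)]: 0.63

0.63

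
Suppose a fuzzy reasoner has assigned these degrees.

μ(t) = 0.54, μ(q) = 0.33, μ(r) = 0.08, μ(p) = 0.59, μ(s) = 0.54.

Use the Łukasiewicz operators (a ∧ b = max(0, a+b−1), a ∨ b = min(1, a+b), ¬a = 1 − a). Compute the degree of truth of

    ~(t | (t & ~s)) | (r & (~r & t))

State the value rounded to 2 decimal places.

0.46

~s = 1 − 0.54 = 0.46
t & ~s = max(0, a+b−1) on (0.54, 0.46) = 0.00
t | (t & ~s) = min(1, a+b) on (0.54, 0.00) = 0.54
~(t | (t & ~s)) = 1 − 0.54 = 0.46
~r = 1 − 0.08 = 0.92
~r & t = max(0, a+b−1) on (0.92, 0.54) = 0.46
r & (~r & t) = max(0, a+b−1) on (0.08, 0.46) = 0.00
~(t | (t & ~s)) | (r & (~r & t)) = min(1, a+b) on (0.46, 0.00) = 0.46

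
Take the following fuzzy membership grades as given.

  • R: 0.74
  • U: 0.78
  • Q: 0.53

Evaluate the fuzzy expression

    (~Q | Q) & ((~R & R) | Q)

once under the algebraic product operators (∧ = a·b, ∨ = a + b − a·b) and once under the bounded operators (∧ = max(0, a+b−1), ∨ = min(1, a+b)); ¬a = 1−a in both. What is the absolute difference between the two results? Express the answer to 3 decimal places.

Under algebraic product:
  ~Q = 1 − 0.5300 = 0.4700
  ~Q | Q = a + b − a·b on (0.4700, 0.5300) = 0.7509
  ~R = 1 − 0.7400 = 0.2600
  ~R & R = a·b on (0.2600, 0.7400) = 0.1924
  (~R & R) | Q = a + b − a·b on (0.1924, 0.5300) = 0.6204
  (~Q | Q) & ((~R & R) | Q) = a·b on (0.7509, 0.6204) = 0.4659
  → value = 0.4659
Under bounded:
  ~Q = 1 − 0.53 = 0.47
  ~Q | Q = min(1, a+b) on (0.47, 0.53) = 1.00
  ~R = 1 − 0.74 = 0.26
  ~R & R = max(0, a+b−1) on (0.26, 0.74) = 0.00
  (~R & R) | Q = min(1, a+b) on (0.00, 0.53) = 0.53
  (~Q | Q) & ((~R & R) | Q) = max(0, a+b−1) on (1.00, 0.53) = 0.53
  → value = 0.5300
|0.4659 − 0.5300| = 0.064

0.064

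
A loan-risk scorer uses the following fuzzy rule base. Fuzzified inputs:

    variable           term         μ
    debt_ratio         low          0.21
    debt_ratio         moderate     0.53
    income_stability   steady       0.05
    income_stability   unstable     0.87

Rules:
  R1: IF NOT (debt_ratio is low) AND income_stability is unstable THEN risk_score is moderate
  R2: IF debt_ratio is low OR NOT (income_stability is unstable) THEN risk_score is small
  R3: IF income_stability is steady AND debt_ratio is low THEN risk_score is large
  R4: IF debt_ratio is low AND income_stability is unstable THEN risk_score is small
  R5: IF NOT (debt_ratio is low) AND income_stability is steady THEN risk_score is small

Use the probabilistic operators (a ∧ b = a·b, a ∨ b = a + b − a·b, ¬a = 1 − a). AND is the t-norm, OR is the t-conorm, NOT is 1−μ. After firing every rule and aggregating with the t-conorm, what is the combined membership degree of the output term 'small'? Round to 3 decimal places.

0.460

R1: ¬low=1−0.21=0.79, unstable=0.87; AND[a·b] → w = 0.6873
R2: low=0.21, ¬unstable=1−0.87=0.13; OR[a + b − a·b] → w = 0.3127
R3: steady=0.05, low=0.21; AND[a·b] → w = 0.0105
R4: low=0.21, unstable=0.87; AND[a·b] → w = 0.1827
R5: ¬low=1−0.21=0.79, steady=0.05; AND[a·b] → w = 0.0395
Rules with consequent 'small': {R2, R4, R5} → strengths 0.3127, 0.1827, 0.0395
Aggregate via t-conorm [a + b − a·b]: 0.4605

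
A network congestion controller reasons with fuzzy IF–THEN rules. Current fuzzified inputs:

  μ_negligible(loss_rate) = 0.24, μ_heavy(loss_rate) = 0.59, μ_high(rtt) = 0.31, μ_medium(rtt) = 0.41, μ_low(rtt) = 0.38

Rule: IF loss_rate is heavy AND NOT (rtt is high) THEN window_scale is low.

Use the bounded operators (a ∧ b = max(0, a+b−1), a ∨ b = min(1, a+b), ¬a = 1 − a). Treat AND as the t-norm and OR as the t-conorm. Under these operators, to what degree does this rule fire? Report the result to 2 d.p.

firing strength: heavy=0.59, ¬high=1−0.31=0.69; AND[max(0, a+b−1)] → w = 0.28

0.28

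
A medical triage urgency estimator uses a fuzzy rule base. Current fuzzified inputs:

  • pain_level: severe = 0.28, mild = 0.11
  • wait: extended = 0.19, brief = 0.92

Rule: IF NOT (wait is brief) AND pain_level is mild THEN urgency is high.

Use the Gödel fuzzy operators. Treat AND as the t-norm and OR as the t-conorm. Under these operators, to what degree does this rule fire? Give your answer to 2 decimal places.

firing strength: ¬brief=1−0.92=0.08, mild=0.11; AND[min(a, b)] → w = 0.08

0.08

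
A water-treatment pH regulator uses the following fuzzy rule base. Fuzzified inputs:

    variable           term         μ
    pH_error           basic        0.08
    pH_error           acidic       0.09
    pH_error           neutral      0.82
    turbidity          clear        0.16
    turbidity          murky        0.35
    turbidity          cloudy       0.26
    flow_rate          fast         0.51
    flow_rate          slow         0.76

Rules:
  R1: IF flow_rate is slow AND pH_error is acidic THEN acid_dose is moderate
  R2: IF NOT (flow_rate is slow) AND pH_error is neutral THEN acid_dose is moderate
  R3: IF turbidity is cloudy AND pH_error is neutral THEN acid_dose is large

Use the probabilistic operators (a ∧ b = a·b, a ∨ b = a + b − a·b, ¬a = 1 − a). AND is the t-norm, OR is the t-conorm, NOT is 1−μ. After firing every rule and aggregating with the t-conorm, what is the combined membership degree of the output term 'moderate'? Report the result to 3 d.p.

0.252

R1: slow=0.76, acidic=0.09; AND[a·b] → w = 0.0684
R2: ¬slow=1−0.76=0.24, neutral=0.82; AND[a·b] → w = 0.1968
R3: cloudy=0.26, neutral=0.82; AND[a·b] → w = 0.2132
Rules with consequent 'moderate': {R1, R2} → strengths 0.0684, 0.1968
Aggregate via t-conorm [a + b − a·b]: 0.2517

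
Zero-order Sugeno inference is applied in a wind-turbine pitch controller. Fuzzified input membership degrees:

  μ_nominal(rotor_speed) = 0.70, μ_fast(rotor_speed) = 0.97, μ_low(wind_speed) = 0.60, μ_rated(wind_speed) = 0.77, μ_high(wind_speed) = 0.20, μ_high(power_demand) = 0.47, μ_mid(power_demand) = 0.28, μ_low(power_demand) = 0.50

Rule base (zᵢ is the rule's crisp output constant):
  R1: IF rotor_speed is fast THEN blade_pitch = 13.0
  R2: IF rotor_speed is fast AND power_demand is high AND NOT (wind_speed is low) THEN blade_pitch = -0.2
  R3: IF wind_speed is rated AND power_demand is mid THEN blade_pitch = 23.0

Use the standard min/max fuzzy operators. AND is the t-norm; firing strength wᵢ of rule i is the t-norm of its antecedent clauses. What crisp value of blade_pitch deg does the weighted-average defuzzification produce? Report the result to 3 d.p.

R1 (z=13.0): fast=0.97 → w = 0.97
R2 (z=-0.2): fast=0.97, high=0.47, ¬low=1−0.60=0.40; AND[min(a, b)] → w = 0.40
R3 (z=23.0): rated=0.77, mid=0.28; AND[min(a, b)] → w = 0.28
Weighted average = (0.97·13.0 + 0.40·-0.2 + 0.28·23.0) / (0.97 + 0.40 + 0.28)
  = 18.9700 / 1.6500 = 11.497

11.497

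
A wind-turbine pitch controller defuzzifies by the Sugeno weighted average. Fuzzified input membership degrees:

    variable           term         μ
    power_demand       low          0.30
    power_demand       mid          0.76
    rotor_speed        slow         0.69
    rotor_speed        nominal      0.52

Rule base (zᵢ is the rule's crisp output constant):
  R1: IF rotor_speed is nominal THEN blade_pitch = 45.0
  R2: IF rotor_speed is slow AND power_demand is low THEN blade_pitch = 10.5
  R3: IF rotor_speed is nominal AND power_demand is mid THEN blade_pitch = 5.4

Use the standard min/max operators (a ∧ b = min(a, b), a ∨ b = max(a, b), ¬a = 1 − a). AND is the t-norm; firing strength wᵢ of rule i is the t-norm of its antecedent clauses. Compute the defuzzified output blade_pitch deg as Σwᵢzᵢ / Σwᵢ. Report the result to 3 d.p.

R1 (z=45.0): nominal=0.52 → w = 0.52
R2 (z=10.5): slow=0.69, low=0.30; AND[min(a, b)] → w = 0.30
R3 (z=5.4): nominal=0.52, mid=0.76; AND[min(a, b)] → w = 0.52
Weighted average = (0.52·45.0 + 0.30·10.5 + 0.52·5.4) / (0.52 + 0.30 + 0.52)
  = 29.3580 / 1.3400 = 21.909

21.909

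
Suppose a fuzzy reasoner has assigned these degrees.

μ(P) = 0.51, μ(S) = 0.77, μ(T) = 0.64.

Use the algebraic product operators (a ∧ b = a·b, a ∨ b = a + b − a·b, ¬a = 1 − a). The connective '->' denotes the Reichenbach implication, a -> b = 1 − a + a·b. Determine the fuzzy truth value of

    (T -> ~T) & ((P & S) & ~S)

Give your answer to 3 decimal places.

~T = 1 − 0.6400 = 0.3600
T -> ~T  [Reichenbach: 1 − a + a·b] with a=0.6400, b=0.3600 → 0.5904
P & S = a·b on (0.5100, 0.7700) = 0.3927
~S = 1 − 0.7700 = 0.2300
(P & S) & ~S = a·b on (0.3927, 0.2300) = 0.0903
(T -> ~T) & ((P & S) & ~S) = a·b on (0.5904, 0.0903) = 0.0533

0.053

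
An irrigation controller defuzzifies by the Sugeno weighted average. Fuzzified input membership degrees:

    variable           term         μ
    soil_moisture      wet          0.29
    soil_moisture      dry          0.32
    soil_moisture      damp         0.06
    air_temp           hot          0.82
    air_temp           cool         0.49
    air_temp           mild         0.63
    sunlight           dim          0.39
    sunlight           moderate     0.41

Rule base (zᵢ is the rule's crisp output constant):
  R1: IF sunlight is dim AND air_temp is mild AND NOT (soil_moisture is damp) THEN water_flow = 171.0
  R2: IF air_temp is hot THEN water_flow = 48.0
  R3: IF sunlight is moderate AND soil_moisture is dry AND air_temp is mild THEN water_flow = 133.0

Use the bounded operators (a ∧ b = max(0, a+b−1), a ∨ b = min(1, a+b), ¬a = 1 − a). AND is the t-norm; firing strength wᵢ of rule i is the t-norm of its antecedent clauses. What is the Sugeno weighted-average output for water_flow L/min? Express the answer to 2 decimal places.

48.00

R1 (z=171.0): dim=0.39, mild=0.63, ¬damp=1−0.06=0.94; AND[max(0, a+b−1)] → w = 0.00
R2 (z=48.0): hot=0.82 → w = 0.82
R3 (z=133.0): moderate=0.41, dry=0.32, mild=0.63; AND[max(0, a+b−1)] → w = 0.00
Weighted average = (0.00·171.0 + 0.82·48.0 + 0.00·133.0) / (0.00 + 0.82 + 0.00)
  = 39.3600 / 0.8200 = 48.00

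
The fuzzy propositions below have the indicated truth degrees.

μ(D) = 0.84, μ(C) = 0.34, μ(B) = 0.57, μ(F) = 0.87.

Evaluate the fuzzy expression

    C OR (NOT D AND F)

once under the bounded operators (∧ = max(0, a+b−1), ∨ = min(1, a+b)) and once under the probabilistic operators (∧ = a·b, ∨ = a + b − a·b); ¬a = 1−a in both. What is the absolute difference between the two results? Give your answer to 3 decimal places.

Under bounded:
  NOT D = 1 − 0.84 = 0.16
  NOT D AND F = max(0, a+b−1) on (0.16, 0.87) = 0.03
  C OR (NOT D AND F) = min(1, a+b) on (0.34, 0.03) = 0.37
  → value = 0.3700
Under probabilistic:
  NOT D = 1 − 0.8400 = 0.1600
  NOT D AND F = a·b on (0.1600, 0.8700) = 0.1392
  C OR (NOT D AND F) = a + b − a·b on (0.3400, 0.1392) = 0.4319
  → value = 0.4319
|0.3700 − 0.4319| = 0.062

0.062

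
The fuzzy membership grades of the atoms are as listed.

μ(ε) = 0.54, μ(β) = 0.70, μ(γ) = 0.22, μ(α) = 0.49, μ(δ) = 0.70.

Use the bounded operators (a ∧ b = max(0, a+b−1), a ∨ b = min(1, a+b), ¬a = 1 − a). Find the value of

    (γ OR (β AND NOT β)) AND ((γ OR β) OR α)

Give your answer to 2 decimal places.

NOT β = 1 − 0.70 = 0.30
β AND NOT β = max(0, a+b−1) on (0.70, 0.30) = 0.00
γ OR (β AND NOT β) = min(1, a+b) on (0.22, 0.00) = 0.22
γ OR β = min(1, a+b) on (0.22, 0.70) = 0.92
(γ OR β) OR α = min(1, a+b) on (0.92, 0.49) = 1.00
(γ OR (β AND NOT β)) AND ((γ OR β) OR α) = max(0, a+b−1) on (0.22, 1.00) = 0.22

0.22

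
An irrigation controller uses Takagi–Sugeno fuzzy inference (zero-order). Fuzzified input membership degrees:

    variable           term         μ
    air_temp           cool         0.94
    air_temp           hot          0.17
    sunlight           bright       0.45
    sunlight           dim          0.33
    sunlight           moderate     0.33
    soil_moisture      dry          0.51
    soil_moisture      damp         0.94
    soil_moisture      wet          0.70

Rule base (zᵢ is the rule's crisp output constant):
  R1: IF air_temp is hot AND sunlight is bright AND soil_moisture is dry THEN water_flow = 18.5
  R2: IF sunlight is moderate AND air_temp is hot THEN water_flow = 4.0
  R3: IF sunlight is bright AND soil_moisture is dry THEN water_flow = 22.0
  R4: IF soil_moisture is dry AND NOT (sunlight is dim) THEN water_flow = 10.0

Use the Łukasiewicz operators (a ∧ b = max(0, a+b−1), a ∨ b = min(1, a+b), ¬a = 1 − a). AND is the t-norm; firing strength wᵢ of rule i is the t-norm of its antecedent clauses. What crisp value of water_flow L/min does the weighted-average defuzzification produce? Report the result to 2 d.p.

R1 (z=18.5): hot=0.17, bright=0.45, dry=0.51; AND[max(0, a+b−1)] → w = 0.00
R2 (z=4.0): moderate=0.33, hot=0.17; AND[max(0, a+b−1)] → w = 0.00
R3 (z=22.0): bright=0.45, dry=0.51; AND[max(0, a+b−1)] → w = 0.00
R4 (z=10.0): dry=0.51, ¬dim=1−0.33=0.67; AND[max(0, a+b−1)] → w = 0.18
Weighted average = (0.00·18.5 + 0.00·4.0 + 0.00·22.0 + 0.18·10.0) / (0.00 + 0.00 + 0.00 + 0.18)
  = 1.8000 / 0.1800 = 10.00

10.00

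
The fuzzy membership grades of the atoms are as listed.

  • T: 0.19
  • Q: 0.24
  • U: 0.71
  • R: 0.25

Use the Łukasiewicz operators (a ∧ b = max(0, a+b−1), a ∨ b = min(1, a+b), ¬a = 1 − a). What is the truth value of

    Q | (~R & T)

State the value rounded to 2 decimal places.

0.24

~R = 1 − 0.25 = 0.75
~R & T = max(0, a+b−1) on (0.75, 0.19) = 0.00
Q | (~R & T) = min(1, a+b) on (0.24, 0.00) = 0.24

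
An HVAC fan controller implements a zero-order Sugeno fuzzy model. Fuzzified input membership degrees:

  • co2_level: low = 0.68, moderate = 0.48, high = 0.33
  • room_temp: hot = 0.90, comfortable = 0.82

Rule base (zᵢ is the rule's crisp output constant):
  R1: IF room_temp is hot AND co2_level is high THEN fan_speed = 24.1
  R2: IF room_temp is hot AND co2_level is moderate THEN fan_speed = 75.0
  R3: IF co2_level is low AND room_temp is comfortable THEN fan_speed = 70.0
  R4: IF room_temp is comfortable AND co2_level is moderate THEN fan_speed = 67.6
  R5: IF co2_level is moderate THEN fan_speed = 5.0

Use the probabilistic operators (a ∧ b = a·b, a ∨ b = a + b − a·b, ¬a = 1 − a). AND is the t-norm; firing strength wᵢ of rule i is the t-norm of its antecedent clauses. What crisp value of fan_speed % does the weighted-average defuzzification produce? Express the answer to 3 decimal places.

R1 (z=24.1): hot=0.90, high=0.33; AND[a·b] → w = 0.2970
R2 (z=75.0): hot=0.90, moderate=0.48; AND[a·b] → w = 0.4320
R3 (z=70.0): low=0.68, comfortable=0.82; AND[a·b] → w = 0.5576
R4 (z=67.6): comfortable=0.82, moderate=0.48; AND[a·b] → w = 0.3936
R5 (z=5.0): moderate=0.48 → w = 0.4800
Weighted average = (0.2970·24.1 + 0.4320·75.0 + 0.5576·70.0 + 0.3936·67.6 + 0.4800·5.0) / (0.2970 + 0.4320 + 0.5576 + 0.3936 + 0.4800)
  = 107.5971 / 2.1602 = 49.809

49.809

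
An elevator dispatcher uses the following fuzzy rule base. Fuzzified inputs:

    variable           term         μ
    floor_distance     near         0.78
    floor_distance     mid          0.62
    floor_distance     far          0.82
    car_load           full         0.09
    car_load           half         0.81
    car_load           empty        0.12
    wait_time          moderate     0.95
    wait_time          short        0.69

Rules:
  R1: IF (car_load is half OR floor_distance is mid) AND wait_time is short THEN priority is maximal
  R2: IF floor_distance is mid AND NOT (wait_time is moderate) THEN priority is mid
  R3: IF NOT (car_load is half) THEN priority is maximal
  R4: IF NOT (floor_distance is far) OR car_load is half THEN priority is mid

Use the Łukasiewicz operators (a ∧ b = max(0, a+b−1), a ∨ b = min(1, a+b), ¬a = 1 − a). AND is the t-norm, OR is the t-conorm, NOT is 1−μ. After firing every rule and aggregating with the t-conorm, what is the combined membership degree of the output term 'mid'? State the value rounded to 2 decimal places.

0.99

R1: (half=0.81 OR mid=0.62) = 1.00; AND[max(0, a+b−1)] with short=0.69 → w = 0.69
R2: mid=0.62, ¬moderate=1−0.95=0.05; AND[max(0, a+b−1)] → w = 0.00
R3: ¬half=1−0.81=0.19 → w = 0.19
R4: ¬far=1−0.82=0.18, half=0.81; OR[min(1, a+b)] → w = 0.99
Rules with consequent 'mid': {R2, R4} → strengths 0.00, 0.99
Aggregate via t-conorm [min(1, a+b)]: 0.99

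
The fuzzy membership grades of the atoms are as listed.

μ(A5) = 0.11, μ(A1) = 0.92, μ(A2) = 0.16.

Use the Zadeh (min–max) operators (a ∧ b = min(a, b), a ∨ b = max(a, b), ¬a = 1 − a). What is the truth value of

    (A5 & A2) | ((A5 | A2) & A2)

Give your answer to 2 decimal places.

A5 & A2 = min(a, b) on (0.11, 0.16) = 0.11
A5 | A2 = max(a, b) on (0.11, 0.16) = 0.16
(A5 | A2) & A2 = min(a, b) on (0.16, 0.16) = 0.16
(A5 & A2) | ((A5 | A2) & A2) = max(a, b) on (0.11, 0.16) = 0.16

0.16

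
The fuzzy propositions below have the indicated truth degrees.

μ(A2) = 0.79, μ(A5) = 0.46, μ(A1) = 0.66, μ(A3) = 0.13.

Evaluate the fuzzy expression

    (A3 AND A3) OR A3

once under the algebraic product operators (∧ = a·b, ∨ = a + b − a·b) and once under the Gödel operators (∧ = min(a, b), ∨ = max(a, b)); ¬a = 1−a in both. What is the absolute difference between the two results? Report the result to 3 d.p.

Under algebraic product:
  A3 AND A3 = a·b on (0.1300, 0.1300) = 0.0169
  (A3 AND A3) OR A3 = a + b − a·b on (0.0169, 0.1300) = 0.1447
  → value = 0.1447
Under Gödel:
  A3 AND A3 = min(a, b) on (0.13, 0.13) = 0.13
  (A3 AND A3) OR A3 = max(a, b) on (0.13, 0.13) = 0.13
  → value = 0.1300
|0.1447 − 0.1300| = 0.015

0.015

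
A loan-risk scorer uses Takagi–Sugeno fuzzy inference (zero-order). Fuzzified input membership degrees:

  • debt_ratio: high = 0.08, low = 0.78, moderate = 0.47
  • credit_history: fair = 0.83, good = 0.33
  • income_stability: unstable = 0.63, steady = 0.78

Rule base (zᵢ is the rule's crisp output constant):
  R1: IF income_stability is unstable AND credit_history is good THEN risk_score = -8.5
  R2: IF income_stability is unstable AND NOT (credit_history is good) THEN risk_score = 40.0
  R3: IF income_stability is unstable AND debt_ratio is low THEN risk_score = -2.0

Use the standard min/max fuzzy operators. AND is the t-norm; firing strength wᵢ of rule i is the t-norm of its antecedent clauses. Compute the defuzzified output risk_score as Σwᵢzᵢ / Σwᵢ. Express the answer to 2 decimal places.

R1 (z=-8.5): unstable=0.63, good=0.33; AND[min(a, b)] → w = 0.33
R2 (z=40.0): unstable=0.63, ¬good=1−0.33=0.67; AND[min(a, b)] → w = 0.63
R3 (z=-2.0): unstable=0.63, low=0.78; AND[min(a, b)] → w = 0.63
Weighted average = (0.33·-8.5 + 0.63·40.0 + 0.63·-2.0) / (0.33 + 0.63 + 0.63)
  = 21.1350 / 1.5900 = 13.29

13.29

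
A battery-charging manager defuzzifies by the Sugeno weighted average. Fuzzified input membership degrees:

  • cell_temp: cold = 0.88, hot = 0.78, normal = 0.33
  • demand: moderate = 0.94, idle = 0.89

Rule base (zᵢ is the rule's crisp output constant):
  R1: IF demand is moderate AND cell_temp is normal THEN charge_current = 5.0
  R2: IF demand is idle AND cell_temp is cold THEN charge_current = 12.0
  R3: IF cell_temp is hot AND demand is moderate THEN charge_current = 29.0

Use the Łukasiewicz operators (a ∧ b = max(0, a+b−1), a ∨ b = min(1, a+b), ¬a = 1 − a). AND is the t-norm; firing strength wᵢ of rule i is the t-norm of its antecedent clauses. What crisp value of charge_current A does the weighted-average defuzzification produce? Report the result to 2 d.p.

R1 (z=5.0): moderate=0.94, normal=0.33; AND[max(0, a+b−1)] → w = 0.27
R2 (z=12.0): idle=0.89, cold=0.88; AND[max(0, a+b−1)] → w = 0.77
R3 (z=29.0): hot=0.78, moderate=0.94; AND[max(0, a+b−1)] → w = 0.72
Weighted average = (0.27·5.0 + 0.77·12.0 + 0.72·29.0) / (0.27 + 0.77 + 0.72)
  = 31.4700 / 1.7600 = 17.88

17.88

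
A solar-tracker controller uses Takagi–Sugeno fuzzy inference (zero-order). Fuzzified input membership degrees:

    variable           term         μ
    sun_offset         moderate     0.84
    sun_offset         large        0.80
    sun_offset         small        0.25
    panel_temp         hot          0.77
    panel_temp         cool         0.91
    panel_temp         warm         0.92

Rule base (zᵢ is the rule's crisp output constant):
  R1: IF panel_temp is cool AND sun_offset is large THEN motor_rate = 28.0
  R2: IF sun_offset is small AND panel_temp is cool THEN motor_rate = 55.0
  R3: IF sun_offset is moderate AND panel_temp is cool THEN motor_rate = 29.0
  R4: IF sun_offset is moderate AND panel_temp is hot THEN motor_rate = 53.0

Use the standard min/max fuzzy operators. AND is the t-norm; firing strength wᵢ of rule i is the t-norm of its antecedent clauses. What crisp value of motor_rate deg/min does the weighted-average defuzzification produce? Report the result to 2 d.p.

38.09

R1 (z=28.0): cool=0.91, large=0.80; AND[min(a, b)] → w = 0.80
R2 (z=55.0): small=0.25, cool=0.91; AND[min(a, b)] → w = 0.25
R3 (z=29.0): moderate=0.84, cool=0.91; AND[min(a, b)] → w = 0.84
R4 (z=53.0): moderate=0.84, hot=0.77; AND[min(a, b)] → w = 0.77
Weighted average = (0.80·28.0 + 0.25·55.0 + 0.84·29.0 + 0.77·53.0) / (0.80 + 0.25 + 0.84 + 0.77)
  = 101.3200 / 2.6600 = 38.09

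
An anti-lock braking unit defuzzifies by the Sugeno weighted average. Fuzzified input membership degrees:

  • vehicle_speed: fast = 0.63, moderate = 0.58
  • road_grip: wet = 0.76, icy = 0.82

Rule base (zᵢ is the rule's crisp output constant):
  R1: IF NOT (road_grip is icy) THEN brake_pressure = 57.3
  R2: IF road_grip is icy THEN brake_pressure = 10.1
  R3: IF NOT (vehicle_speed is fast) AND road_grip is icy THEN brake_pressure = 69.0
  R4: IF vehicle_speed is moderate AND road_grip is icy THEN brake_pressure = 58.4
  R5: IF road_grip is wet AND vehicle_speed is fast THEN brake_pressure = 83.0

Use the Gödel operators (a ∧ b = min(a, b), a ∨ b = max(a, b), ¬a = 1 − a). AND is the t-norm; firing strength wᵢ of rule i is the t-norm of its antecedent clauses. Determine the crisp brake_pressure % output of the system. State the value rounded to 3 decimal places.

R1 (z=57.3): ¬icy=1−0.82=0.18 → w = 0.18
R2 (z=10.1): icy=0.82 → w = 0.82
R3 (z=69.0): ¬fast=1−0.63=0.37, icy=0.82; AND[min(a, b)] → w = 0.37
R4 (z=58.4): moderate=0.58, icy=0.82; AND[min(a, b)] → w = 0.58
R5 (z=83.0): wet=0.76, fast=0.63; AND[min(a, b)] → w = 0.63
Weighted average = (0.18·57.3 + 0.82·10.1 + 0.37·69.0 + 0.58·58.4 + 0.63·83.0) / (0.18 + 0.82 + 0.37 + 0.58 + 0.63)
  = 130.2880 / 2.5800 = 50.499

50.499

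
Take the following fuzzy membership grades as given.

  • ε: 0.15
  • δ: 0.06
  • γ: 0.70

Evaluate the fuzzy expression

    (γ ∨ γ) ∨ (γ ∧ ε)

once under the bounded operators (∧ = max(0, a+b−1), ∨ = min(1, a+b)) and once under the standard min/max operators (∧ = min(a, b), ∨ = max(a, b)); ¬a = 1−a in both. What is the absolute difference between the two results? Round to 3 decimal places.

0.300

Under bounded:
  γ ∨ γ = min(1, a+b) on (0.70, 0.70) = 1.00
  γ ∧ ε = max(0, a+b−1) on (0.70, 0.15) = 0.00
  (γ ∨ γ) ∨ (γ ∧ ε) = min(1, a+b) on (1.00, 0.00) = 1.00
  → value = 1.0000
Under standard min/max:
  γ ∨ γ = max(a, b) on (0.70, 0.70) = 0.70
  γ ∧ ε = min(a, b) on (0.70, 0.15) = 0.15
  (γ ∨ γ) ∨ (γ ∧ ε) = max(a, b) on (0.70, 0.15) = 0.70
  → value = 0.7000
|1.0000 − 0.7000| = 0.300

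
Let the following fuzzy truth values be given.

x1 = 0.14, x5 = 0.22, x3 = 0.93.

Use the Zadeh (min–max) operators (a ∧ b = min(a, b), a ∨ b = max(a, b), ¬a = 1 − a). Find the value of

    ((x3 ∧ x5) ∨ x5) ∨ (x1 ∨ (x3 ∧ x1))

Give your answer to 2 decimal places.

0.22

x3 ∧ x5 = min(a, b) on (0.93, 0.22) = 0.22
(x3 ∧ x5) ∨ x5 = max(a, b) on (0.22, 0.22) = 0.22
x3 ∧ x1 = min(a, b) on (0.93, 0.14) = 0.14
x1 ∨ (x3 ∧ x1) = max(a, b) on (0.14, 0.14) = 0.14
((x3 ∧ x5) ∨ x5) ∨ (x1 ∨ (x3 ∧ x1)) = max(a, b) on (0.22, 0.14) = 0.22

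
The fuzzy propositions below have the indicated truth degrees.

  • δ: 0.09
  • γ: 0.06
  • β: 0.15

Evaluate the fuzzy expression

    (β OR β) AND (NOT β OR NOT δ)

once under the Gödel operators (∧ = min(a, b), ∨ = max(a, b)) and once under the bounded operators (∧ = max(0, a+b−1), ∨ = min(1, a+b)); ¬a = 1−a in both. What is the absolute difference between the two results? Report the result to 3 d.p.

0.150

Under Gödel:
  β OR β = max(a, b) on (0.15, 0.15) = 0.15
  NOT β = 1 − 0.15 = 0.85
  NOT δ = 1 − 0.09 = 0.91
  NOT β OR NOT δ = max(a, b) on (0.85, 0.91) = 0.91
  (β OR β) AND (NOT β OR NOT δ) = min(a, b) on (0.15, 0.91) = 0.15
  → value = 0.1500
Under bounded:
  β OR β = min(1, a+b) on (0.15, 0.15) = 0.30
  NOT β = 1 − 0.15 = 0.85
  NOT δ = 1 − 0.09 = 0.91
  NOT β OR NOT δ = min(1, a+b) on (0.85, 0.91) = 1.00
  (β OR β) AND (NOT β OR NOT δ) = max(0, a+b−1) on (0.30, 1.00) = 0.30
  → value = 0.3000
|0.1500 − 0.3000| = 0.150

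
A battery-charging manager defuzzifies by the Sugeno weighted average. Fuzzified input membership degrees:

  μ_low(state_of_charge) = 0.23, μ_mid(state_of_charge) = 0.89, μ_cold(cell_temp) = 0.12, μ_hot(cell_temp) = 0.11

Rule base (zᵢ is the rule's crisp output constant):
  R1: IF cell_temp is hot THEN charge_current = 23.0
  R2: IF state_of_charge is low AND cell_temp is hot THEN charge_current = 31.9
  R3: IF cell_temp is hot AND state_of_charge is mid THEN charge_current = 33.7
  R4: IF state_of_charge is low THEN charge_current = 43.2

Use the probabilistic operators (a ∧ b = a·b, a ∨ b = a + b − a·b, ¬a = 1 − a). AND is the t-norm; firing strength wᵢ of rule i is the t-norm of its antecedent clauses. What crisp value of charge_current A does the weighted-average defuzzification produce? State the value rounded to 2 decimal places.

R1 (z=23.0): hot=0.11 → w = 0.1100
R2 (z=31.9): low=0.23, hot=0.11; AND[a·b] → w = 0.0253
R3 (z=33.7): hot=0.11, mid=0.89; AND[a·b] → w = 0.0979
R4 (z=43.2): low=0.23 → w = 0.2300
Weighted average = (0.1100·23.0 + 0.0253·31.9 + 0.0979·33.7 + 0.2300·43.2) / (0.1100 + 0.0253 + 0.0979 + 0.2300)
  = 16.5723 / 0.4632 = 35.78

35.78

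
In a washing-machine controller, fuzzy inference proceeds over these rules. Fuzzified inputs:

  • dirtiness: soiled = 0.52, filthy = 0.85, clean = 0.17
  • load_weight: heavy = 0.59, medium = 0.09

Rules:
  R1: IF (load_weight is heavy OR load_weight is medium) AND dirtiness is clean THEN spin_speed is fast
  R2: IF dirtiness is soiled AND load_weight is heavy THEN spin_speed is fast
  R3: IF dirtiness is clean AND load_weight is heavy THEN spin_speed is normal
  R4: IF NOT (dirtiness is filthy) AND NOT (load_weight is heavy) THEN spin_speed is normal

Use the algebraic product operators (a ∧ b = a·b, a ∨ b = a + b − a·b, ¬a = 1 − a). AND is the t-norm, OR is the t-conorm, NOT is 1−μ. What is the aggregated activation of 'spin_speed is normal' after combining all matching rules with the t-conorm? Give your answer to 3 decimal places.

R1: (heavy=0.59 OR medium=0.09) = 0.6269; AND[a·b] with clean=0.17 → w = 0.1066
R2: soiled=0.52, heavy=0.59; AND[a·b] → w = 0.3068
R3: clean=0.17, heavy=0.59; AND[a·b] → w = 0.1003
R4: ¬filthy=1−0.85=0.15, ¬heavy=1−0.59=0.41; AND[a·b] → w = 0.0615
Rules with consequent 'normal': {R3, R4} → strengths 0.1003, 0.0615
Aggregate via t-conorm [a + b − a·b]: 0.1556

0.156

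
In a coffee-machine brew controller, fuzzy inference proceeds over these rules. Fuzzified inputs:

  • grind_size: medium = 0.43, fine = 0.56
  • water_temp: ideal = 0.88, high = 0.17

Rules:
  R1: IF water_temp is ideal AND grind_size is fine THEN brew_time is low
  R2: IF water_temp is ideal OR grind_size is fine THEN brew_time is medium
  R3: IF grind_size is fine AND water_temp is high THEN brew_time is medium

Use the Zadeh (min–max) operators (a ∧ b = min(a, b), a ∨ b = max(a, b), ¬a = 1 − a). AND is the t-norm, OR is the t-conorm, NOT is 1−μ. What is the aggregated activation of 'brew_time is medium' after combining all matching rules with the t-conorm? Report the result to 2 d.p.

0.88

R1: ideal=0.88, fine=0.56; AND[min(a, b)] → w = 0.56
R2: ideal=0.88, fine=0.56; OR[max(a, b)] → w = 0.88
R3: fine=0.56, high=0.17; AND[min(a, b)] → w = 0.17
Rules with consequent 'medium': {R2, R3} → strengths 0.88, 0.17
Aggregate via t-conorm [max(a, b)]: 0.88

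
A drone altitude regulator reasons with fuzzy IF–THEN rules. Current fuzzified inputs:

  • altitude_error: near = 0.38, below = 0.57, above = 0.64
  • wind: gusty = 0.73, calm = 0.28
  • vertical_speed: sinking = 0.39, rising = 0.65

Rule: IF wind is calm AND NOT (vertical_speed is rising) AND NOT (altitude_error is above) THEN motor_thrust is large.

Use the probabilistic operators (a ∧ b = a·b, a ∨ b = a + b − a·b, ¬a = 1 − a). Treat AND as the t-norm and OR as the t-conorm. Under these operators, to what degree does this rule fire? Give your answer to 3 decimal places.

0.035

firing strength: calm=0.28, ¬rising=1−0.65=0.35, ¬above=1−0.64=0.36; AND[a·b] → w = 0.0353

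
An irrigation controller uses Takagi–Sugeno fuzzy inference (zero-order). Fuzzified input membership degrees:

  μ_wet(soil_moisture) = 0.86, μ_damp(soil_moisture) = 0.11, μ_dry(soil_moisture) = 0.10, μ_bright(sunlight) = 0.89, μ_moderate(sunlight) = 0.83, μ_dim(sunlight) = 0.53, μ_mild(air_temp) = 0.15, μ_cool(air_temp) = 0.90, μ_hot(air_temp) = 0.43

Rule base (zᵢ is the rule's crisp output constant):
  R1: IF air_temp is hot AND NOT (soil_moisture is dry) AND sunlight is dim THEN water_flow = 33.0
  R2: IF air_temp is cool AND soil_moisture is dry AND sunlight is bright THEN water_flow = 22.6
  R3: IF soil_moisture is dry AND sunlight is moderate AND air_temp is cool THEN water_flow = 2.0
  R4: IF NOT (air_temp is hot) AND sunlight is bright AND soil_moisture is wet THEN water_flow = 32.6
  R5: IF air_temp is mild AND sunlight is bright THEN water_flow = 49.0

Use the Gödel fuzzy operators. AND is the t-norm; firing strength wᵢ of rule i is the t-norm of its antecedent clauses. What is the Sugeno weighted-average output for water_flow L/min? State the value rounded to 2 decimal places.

R1 (z=33.0): hot=0.43, ¬dry=1−0.10=0.90, dim=0.53; AND[min(a, b)] → w = 0.43
R2 (z=22.6): cool=0.90, dry=0.10, bright=0.89; AND[min(a, b)] → w = 0.10
R3 (z=2.0): dry=0.10, moderate=0.83, cool=0.90; AND[min(a, b)] → w = 0.10
R4 (z=32.6): ¬hot=1−0.43=0.57, bright=0.89, wet=0.86; AND[min(a, b)] → w = 0.57
R5 (z=49.0): mild=0.15, bright=0.89; AND[min(a, b)] → w = 0.15
Weighted average = (0.43·33.0 + 0.10·22.6 + 0.10·2.0 + 0.57·32.6 + 0.15·49.0) / (0.43 + 0.10 + 0.10 + 0.57 + 0.15)
  = 42.5820 / 1.3500 = 31.54

31.54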